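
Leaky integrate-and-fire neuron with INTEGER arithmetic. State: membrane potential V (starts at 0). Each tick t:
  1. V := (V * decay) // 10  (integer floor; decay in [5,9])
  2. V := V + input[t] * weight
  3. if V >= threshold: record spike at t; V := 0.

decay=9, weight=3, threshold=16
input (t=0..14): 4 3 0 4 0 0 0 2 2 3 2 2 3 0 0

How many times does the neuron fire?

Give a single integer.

t=0: input=4 -> V=12
t=1: input=3 -> V=0 FIRE
t=2: input=0 -> V=0
t=3: input=4 -> V=12
t=4: input=0 -> V=10
t=5: input=0 -> V=9
t=6: input=0 -> V=8
t=7: input=2 -> V=13
t=8: input=2 -> V=0 FIRE
t=9: input=3 -> V=9
t=10: input=2 -> V=14
t=11: input=2 -> V=0 FIRE
t=12: input=3 -> V=9
t=13: input=0 -> V=8
t=14: input=0 -> V=7

Answer: 3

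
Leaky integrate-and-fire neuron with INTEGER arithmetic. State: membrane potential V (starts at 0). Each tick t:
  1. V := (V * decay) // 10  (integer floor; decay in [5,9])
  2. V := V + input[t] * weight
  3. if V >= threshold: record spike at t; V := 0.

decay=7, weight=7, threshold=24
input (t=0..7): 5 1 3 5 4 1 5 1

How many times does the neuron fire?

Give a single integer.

t=0: input=5 -> V=0 FIRE
t=1: input=1 -> V=7
t=2: input=3 -> V=0 FIRE
t=3: input=5 -> V=0 FIRE
t=4: input=4 -> V=0 FIRE
t=5: input=1 -> V=7
t=6: input=5 -> V=0 FIRE
t=7: input=1 -> V=7

Answer: 5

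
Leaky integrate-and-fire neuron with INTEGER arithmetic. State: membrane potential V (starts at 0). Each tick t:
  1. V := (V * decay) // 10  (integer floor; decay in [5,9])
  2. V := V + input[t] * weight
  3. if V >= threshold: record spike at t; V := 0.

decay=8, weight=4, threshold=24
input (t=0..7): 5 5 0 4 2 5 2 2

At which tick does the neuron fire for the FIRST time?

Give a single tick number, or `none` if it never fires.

Answer: 1

Derivation:
t=0: input=5 -> V=20
t=1: input=5 -> V=0 FIRE
t=2: input=0 -> V=0
t=3: input=4 -> V=16
t=4: input=2 -> V=20
t=5: input=5 -> V=0 FIRE
t=6: input=2 -> V=8
t=7: input=2 -> V=14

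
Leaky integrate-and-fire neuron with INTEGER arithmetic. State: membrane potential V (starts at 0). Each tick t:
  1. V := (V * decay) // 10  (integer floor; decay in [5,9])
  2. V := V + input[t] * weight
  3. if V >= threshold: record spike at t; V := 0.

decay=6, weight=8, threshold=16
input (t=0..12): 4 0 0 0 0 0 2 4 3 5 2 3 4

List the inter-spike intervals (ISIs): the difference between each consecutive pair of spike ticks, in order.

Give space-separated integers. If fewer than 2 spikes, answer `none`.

Answer: 6 1 1 1 1 1 1

Derivation:
t=0: input=4 -> V=0 FIRE
t=1: input=0 -> V=0
t=2: input=0 -> V=0
t=3: input=0 -> V=0
t=4: input=0 -> V=0
t=5: input=0 -> V=0
t=6: input=2 -> V=0 FIRE
t=7: input=4 -> V=0 FIRE
t=8: input=3 -> V=0 FIRE
t=9: input=5 -> V=0 FIRE
t=10: input=2 -> V=0 FIRE
t=11: input=3 -> V=0 FIRE
t=12: input=4 -> V=0 FIRE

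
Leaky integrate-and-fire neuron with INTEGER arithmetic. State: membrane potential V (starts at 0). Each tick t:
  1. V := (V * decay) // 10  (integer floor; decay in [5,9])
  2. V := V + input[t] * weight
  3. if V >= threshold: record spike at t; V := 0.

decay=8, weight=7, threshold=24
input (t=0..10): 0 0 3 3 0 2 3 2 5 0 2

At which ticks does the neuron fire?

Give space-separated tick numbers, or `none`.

Answer: 3 6 8

Derivation:
t=0: input=0 -> V=0
t=1: input=0 -> V=0
t=2: input=3 -> V=21
t=3: input=3 -> V=0 FIRE
t=4: input=0 -> V=0
t=5: input=2 -> V=14
t=6: input=3 -> V=0 FIRE
t=7: input=2 -> V=14
t=8: input=5 -> V=0 FIRE
t=9: input=0 -> V=0
t=10: input=2 -> V=14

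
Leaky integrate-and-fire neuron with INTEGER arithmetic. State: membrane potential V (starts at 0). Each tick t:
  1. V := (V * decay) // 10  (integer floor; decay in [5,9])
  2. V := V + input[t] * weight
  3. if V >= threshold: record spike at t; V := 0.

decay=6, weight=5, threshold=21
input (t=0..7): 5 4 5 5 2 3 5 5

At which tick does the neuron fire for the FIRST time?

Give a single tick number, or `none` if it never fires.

t=0: input=5 -> V=0 FIRE
t=1: input=4 -> V=20
t=2: input=5 -> V=0 FIRE
t=3: input=5 -> V=0 FIRE
t=4: input=2 -> V=10
t=5: input=3 -> V=0 FIRE
t=6: input=5 -> V=0 FIRE
t=7: input=5 -> V=0 FIRE

Answer: 0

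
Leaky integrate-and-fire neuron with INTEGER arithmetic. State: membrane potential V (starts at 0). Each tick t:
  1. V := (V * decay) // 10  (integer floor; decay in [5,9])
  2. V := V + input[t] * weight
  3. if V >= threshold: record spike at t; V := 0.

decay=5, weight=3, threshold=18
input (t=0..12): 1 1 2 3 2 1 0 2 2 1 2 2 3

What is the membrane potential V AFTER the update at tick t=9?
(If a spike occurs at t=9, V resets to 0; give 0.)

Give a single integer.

Answer: 8

Derivation:
t=0: input=1 -> V=3
t=1: input=1 -> V=4
t=2: input=2 -> V=8
t=3: input=3 -> V=13
t=4: input=2 -> V=12
t=5: input=1 -> V=9
t=6: input=0 -> V=4
t=7: input=2 -> V=8
t=8: input=2 -> V=10
t=9: input=1 -> V=8
t=10: input=2 -> V=10
t=11: input=2 -> V=11
t=12: input=3 -> V=14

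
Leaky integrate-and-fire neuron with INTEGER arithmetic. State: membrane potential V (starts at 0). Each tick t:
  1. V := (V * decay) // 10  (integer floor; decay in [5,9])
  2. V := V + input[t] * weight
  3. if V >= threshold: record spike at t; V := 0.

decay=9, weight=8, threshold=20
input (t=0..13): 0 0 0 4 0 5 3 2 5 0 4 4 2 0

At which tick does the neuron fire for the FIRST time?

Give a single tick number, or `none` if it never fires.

Answer: 3

Derivation:
t=0: input=0 -> V=0
t=1: input=0 -> V=0
t=2: input=0 -> V=0
t=3: input=4 -> V=0 FIRE
t=4: input=0 -> V=0
t=5: input=5 -> V=0 FIRE
t=6: input=3 -> V=0 FIRE
t=7: input=2 -> V=16
t=8: input=5 -> V=0 FIRE
t=9: input=0 -> V=0
t=10: input=4 -> V=0 FIRE
t=11: input=4 -> V=0 FIRE
t=12: input=2 -> V=16
t=13: input=0 -> V=14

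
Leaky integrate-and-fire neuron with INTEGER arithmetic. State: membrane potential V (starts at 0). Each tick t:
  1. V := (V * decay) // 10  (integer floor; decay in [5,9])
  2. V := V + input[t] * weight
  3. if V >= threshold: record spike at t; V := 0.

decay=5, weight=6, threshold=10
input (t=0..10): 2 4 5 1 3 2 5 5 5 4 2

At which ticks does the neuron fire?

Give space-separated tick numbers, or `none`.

Answer: 0 1 2 4 5 6 7 8 9 10

Derivation:
t=0: input=2 -> V=0 FIRE
t=1: input=4 -> V=0 FIRE
t=2: input=5 -> V=0 FIRE
t=3: input=1 -> V=6
t=4: input=3 -> V=0 FIRE
t=5: input=2 -> V=0 FIRE
t=6: input=5 -> V=0 FIRE
t=7: input=5 -> V=0 FIRE
t=8: input=5 -> V=0 FIRE
t=9: input=4 -> V=0 FIRE
t=10: input=2 -> V=0 FIRE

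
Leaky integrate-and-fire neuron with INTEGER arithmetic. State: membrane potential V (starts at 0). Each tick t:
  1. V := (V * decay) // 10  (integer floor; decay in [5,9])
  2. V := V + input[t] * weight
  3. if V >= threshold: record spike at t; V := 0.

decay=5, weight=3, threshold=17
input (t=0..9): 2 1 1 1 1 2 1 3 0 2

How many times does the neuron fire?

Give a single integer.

Answer: 0

Derivation:
t=0: input=2 -> V=6
t=1: input=1 -> V=6
t=2: input=1 -> V=6
t=3: input=1 -> V=6
t=4: input=1 -> V=6
t=5: input=2 -> V=9
t=6: input=1 -> V=7
t=7: input=3 -> V=12
t=8: input=0 -> V=6
t=9: input=2 -> V=9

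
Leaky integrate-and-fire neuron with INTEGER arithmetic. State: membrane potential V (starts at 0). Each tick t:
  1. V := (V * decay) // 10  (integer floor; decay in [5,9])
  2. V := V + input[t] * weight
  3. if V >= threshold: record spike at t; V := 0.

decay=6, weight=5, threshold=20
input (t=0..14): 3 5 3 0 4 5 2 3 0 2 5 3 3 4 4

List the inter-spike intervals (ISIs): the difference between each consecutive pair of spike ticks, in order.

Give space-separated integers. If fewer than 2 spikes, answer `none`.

Answer: 3 1 2 3 2 1 1

Derivation:
t=0: input=3 -> V=15
t=1: input=5 -> V=0 FIRE
t=2: input=3 -> V=15
t=3: input=0 -> V=9
t=4: input=4 -> V=0 FIRE
t=5: input=5 -> V=0 FIRE
t=6: input=2 -> V=10
t=7: input=3 -> V=0 FIRE
t=8: input=0 -> V=0
t=9: input=2 -> V=10
t=10: input=5 -> V=0 FIRE
t=11: input=3 -> V=15
t=12: input=3 -> V=0 FIRE
t=13: input=4 -> V=0 FIRE
t=14: input=4 -> V=0 FIRE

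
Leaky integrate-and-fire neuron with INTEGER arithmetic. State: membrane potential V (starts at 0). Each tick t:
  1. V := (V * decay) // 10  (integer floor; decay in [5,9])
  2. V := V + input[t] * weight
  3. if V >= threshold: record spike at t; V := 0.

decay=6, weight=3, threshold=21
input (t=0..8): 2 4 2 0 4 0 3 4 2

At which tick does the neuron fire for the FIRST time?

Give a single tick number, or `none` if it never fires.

Answer: 7

Derivation:
t=0: input=2 -> V=6
t=1: input=4 -> V=15
t=2: input=2 -> V=15
t=3: input=0 -> V=9
t=4: input=4 -> V=17
t=5: input=0 -> V=10
t=6: input=3 -> V=15
t=7: input=4 -> V=0 FIRE
t=8: input=2 -> V=6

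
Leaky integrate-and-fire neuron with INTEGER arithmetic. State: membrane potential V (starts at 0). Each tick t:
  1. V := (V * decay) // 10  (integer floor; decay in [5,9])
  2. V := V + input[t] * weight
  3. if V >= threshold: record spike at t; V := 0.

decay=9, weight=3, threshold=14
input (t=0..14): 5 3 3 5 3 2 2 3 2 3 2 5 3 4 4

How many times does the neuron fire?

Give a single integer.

t=0: input=5 -> V=0 FIRE
t=1: input=3 -> V=9
t=2: input=3 -> V=0 FIRE
t=3: input=5 -> V=0 FIRE
t=4: input=3 -> V=9
t=5: input=2 -> V=0 FIRE
t=6: input=2 -> V=6
t=7: input=3 -> V=0 FIRE
t=8: input=2 -> V=6
t=9: input=3 -> V=0 FIRE
t=10: input=2 -> V=6
t=11: input=5 -> V=0 FIRE
t=12: input=3 -> V=9
t=13: input=4 -> V=0 FIRE
t=14: input=4 -> V=12

Answer: 8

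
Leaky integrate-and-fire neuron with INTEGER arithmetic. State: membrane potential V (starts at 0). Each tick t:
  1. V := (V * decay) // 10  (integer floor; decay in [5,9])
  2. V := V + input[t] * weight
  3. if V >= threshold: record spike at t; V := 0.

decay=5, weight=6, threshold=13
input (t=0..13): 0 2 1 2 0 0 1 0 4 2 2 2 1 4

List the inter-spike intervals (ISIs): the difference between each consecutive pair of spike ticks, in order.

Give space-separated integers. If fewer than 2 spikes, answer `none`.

t=0: input=0 -> V=0
t=1: input=2 -> V=12
t=2: input=1 -> V=12
t=3: input=2 -> V=0 FIRE
t=4: input=0 -> V=0
t=5: input=0 -> V=0
t=6: input=1 -> V=6
t=7: input=0 -> V=3
t=8: input=4 -> V=0 FIRE
t=9: input=2 -> V=12
t=10: input=2 -> V=0 FIRE
t=11: input=2 -> V=12
t=12: input=1 -> V=12
t=13: input=4 -> V=0 FIRE

Answer: 5 2 3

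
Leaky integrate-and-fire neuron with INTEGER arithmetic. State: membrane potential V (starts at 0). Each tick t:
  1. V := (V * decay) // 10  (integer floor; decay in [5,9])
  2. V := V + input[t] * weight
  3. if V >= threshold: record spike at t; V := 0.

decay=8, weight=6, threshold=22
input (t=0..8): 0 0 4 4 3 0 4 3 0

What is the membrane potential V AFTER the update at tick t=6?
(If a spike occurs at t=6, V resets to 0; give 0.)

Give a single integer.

t=0: input=0 -> V=0
t=1: input=0 -> V=0
t=2: input=4 -> V=0 FIRE
t=3: input=4 -> V=0 FIRE
t=4: input=3 -> V=18
t=5: input=0 -> V=14
t=6: input=4 -> V=0 FIRE
t=7: input=3 -> V=18
t=8: input=0 -> V=14

Answer: 0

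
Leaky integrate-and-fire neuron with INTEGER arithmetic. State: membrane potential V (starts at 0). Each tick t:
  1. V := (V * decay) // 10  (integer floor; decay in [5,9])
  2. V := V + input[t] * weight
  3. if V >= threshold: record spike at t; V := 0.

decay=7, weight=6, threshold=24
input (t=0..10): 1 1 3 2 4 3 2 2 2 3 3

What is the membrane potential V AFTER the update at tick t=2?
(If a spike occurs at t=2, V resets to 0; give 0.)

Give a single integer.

t=0: input=1 -> V=6
t=1: input=1 -> V=10
t=2: input=3 -> V=0 FIRE
t=3: input=2 -> V=12
t=4: input=4 -> V=0 FIRE
t=5: input=3 -> V=18
t=6: input=2 -> V=0 FIRE
t=7: input=2 -> V=12
t=8: input=2 -> V=20
t=9: input=3 -> V=0 FIRE
t=10: input=3 -> V=18

Answer: 0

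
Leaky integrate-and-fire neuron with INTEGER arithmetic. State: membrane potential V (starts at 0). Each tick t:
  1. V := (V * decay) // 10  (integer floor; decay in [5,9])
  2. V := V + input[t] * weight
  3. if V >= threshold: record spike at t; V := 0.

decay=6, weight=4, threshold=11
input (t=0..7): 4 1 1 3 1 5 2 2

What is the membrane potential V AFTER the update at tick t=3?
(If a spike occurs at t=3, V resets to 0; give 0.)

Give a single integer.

t=0: input=4 -> V=0 FIRE
t=1: input=1 -> V=4
t=2: input=1 -> V=6
t=3: input=3 -> V=0 FIRE
t=4: input=1 -> V=4
t=5: input=5 -> V=0 FIRE
t=6: input=2 -> V=8
t=7: input=2 -> V=0 FIRE

Answer: 0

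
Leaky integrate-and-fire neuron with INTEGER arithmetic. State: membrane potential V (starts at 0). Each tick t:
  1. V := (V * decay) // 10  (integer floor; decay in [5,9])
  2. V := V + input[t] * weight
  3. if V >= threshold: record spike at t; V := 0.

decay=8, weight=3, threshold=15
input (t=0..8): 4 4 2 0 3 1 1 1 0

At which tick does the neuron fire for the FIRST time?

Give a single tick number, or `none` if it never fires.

Answer: 1

Derivation:
t=0: input=4 -> V=12
t=1: input=4 -> V=0 FIRE
t=2: input=2 -> V=6
t=3: input=0 -> V=4
t=4: input=3 -> V=12
t=5: input=1 -> V=12
t=6: input=1 -> V=12
t=7: input=1 -> V=12
t=8: input=0 -> V=9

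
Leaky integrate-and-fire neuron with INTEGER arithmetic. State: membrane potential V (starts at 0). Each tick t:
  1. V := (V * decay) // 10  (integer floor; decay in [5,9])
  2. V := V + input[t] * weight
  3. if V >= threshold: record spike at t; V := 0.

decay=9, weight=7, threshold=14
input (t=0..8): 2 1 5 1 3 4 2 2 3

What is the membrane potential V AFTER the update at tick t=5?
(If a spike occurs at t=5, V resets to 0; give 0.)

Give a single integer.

Answer: 0

Derivation:
t=0: input=2 -> V=0 FIRE
t=1: input=1 -> V=7
t=2: input=5 -> V=0 FIRE
t=3: input=1 -> V=7
t=4: input=3 -> V=0 FIRE
t=5: input=4 -> V=0 FIRE
t=6: input=2 -> V=0 FIRE
t=7: input=2 -> V=0 FIRE
t=8: input=3 -> V=0 FIRE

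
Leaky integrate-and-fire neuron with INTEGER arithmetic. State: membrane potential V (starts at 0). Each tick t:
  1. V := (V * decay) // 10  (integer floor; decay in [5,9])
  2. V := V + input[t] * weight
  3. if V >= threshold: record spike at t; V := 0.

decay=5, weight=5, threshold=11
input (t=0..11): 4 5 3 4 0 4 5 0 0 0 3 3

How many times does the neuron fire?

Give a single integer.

Answer: 8

Derivation:
t=0: input=4 -> V=0 FIRE
t=1: input=5 -> V=0 FIRE
t=2: input=3 -> V=0 FIRE
t=3: input=4 -> V=0 FIRE
t=4: input=0 -> V=0
t=5: input=4 -> V=0 FIRE
t=6: input=5 -> V=0 FIRE
t=7: input=0 -> V=0
t=8: input=0 -> V=0
t=9: input=0 -> V=0
t=10: input=3 -> V=0 FIRE
t=11: input=3 -> V=0 FIRE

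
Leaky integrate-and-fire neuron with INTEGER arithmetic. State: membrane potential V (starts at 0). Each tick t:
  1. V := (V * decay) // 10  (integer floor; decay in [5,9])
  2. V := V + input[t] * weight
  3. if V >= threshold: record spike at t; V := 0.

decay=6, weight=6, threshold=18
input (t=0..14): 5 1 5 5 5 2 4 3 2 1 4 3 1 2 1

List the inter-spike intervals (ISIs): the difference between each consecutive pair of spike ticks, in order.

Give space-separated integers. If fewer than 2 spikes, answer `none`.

Answer: 2 1 1 2 1 3 1

Derivation:
t=0: input=5 -> V=0 FIRE
t=1: input=1 -> V=6
t=2: input=5 -> V=0 FIRE
t=3: input=5 -> V=0 FIRE
t=4: input=5 -> V=0 FIRE
t=5: input=2 -> V=12
t=6: input=4 -> V=0 FIRE
t=7: input=3 -> V=0 FIRE
t=8: input=2 -> V=12
t=9: input=1 -> V=13
t=10: input=4 -> V=0 FIRE
t=11: input=3 -> V=0 FIRE
t=12: input=1 -> V=6
t=13: input=2 -> V=15
t=14: input=1 -> V=15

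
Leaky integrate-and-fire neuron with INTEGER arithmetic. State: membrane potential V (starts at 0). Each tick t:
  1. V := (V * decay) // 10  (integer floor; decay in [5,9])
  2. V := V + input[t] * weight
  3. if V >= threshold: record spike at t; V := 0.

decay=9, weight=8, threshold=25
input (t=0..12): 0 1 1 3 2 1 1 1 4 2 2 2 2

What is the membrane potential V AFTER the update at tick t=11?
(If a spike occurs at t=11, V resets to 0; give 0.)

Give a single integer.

t=0: input=0 -> V=0
t=1: input=1 -> V=8
t=2: input=1 -> V=15
t=3: input=3 -> V=0 FIRE
t=4: input=2 -> V=16
t=5: input=1 -> V=22
t=6: input=1 -> V=0 FIRE
t=7: input=1 -> V=8
t=8: input=4 -> V=0 FIRE
t=9: input=2 -> V=16
t=10: input=2 -> V=0 FIRE
t=11: input=2 -> V=16
t=12: input=2 -> V=0 FIRE

Answer: 16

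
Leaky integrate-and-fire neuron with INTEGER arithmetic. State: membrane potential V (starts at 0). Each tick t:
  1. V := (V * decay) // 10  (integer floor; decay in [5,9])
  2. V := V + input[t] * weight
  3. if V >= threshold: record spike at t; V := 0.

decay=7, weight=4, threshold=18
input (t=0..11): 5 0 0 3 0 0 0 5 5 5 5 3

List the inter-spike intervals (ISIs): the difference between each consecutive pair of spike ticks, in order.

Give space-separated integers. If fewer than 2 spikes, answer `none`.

t=0: input=5 -> V=0 FIRE
t=1: input=0 -> V=0
t=2: input=0 -> V=0
t=3: input=3 -> V=12
t=4: input=0 -> V=8
t=5: input=0 -> V=5
t=6: input=0 -> V=3
t=7: input=5 -> V=0 FIRE
t=8: input=5 -> V=0 FIRE
t=9: input=5 -> V=0 FIRE
t=10: input=5 -> V=0 FIRE
t=11: input=3 -> V=12

Answer: 7 1 1 1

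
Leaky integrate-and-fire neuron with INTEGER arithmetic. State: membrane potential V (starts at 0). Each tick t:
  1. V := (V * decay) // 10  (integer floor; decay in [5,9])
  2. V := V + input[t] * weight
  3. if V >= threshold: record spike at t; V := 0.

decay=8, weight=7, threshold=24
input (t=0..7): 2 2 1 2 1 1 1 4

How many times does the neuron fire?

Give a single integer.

Answer: 3

Derivation:
t=0: input=2 -> V=14
t=1: input=2 -> V=0 FIRE
t=2: input=1 -> V=7
t=3: input=2 -> V=19
t=4: input=1 -> V=22
t=5: input=1 -> V=0 FIRE
t=6: input=1 -> V=7
t=7: input=4 -> V=0 FIRE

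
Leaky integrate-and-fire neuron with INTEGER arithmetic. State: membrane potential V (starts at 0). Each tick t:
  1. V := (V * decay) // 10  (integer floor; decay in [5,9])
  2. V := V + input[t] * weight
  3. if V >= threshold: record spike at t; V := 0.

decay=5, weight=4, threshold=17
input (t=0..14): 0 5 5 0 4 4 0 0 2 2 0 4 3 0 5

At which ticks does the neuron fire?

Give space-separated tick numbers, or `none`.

Answer: 1 2 5 11 14

Derivation:
t=0: input=0 -> V=0
t=1: input=5 -> V=0 FIRE
t=2: input=5 -> V=0 FIRE
t=3: input=0 -> V=0
t=4: input=4 -> V=16
t=5: input=4 -> V=0 FIRE
t=6: input=0 -> V=0
t=7: input=0 -> V=0
t=8: input=2 -> V=8
t=9: input=2 -> V=12
t=10: input=0 -> V=6
t=11: input=4 -> V=0 FIRE
t=12: input=3 -> V=12
t=13: input=0 -> V=6
t=14: input=5 -> V=0 FIRE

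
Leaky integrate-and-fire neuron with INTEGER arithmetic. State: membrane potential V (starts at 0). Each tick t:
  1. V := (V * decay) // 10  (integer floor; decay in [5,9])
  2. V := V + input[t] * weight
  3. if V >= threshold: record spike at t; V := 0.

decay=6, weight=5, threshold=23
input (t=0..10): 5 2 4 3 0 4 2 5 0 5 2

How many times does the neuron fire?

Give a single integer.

Answer: 5

Derivation:
t=0: input=5 -> V=0 FIRE
t=1: input=2 -> V=10
t=2: input=4 -> V=0 FIRE
t=3: input=3 -> V=15
t=4: input=0 -> V=9
t=5: input=4 -> V=0 FIRE
t=6: input=2 -> V=10
t=7: input=5 -> V=0 FIRE
t=8: input=0 -> V=0
t=9: input=5 -> V=0 FIRE
t=10: input=2 -> V=10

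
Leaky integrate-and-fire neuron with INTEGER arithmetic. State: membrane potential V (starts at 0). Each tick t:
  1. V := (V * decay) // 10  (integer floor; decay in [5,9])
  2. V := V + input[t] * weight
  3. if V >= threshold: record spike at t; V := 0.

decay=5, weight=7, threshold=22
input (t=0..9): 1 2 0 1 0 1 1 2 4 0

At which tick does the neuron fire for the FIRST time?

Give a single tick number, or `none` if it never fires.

t=0: input=1 -> V=7
t=1: input=2 -> V=17
t=2: input=0 -> V=8
t=3: input=1 -> V=11
t=4: input=0 -> V=5
t=5: input=1 -> V=9
t=6: input=1 -> V=11
t=7: input=2 -> V=19
t=8: input=4 -> V=0 FIRE
t=9: input=0 -> V=0

Answer: 8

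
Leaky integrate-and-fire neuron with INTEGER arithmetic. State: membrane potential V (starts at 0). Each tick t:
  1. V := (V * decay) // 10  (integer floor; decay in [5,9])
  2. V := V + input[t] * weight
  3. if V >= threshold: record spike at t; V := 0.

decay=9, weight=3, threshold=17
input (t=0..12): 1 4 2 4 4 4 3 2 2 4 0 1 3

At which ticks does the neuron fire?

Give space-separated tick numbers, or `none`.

Answer: 2 4 6 9

Derivation:
t=0: input=1 -> V=3
t=1: input=4 -> V=14
t=2: input=2 -> V=0 FIRE
t=3: input=4 -> V=12
t=4: input=4 -> V=0 FIRE
t=5: input=4 -> V=12
t=6: input=3 -> V=0 FIRE
t=7: input=2 -> V=6
t=8: input=2 -> V=11
t=9: input=4 -> V=0 FIRE
t=10: input=0 -> V=0
t=11: input=1 -> V=3
t=12: input=3 -> V=11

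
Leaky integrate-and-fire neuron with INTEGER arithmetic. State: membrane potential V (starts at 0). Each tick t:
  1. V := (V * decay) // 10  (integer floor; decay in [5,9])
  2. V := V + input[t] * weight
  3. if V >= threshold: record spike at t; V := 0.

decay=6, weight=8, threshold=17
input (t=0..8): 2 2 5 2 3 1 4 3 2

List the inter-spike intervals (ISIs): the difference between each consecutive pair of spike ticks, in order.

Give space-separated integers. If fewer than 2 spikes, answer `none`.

Answer: 1 2 2 1

Derivation:
t=0: input=2 -> V=16
t=1: input=2 -> V=0 FIRE
t=2: input=5 -> V=0 FIRE
t=3: input=2 -> V=16
t=4: input=3 -> V=0 FIRE
t=5: input=1 -> V=8
t=6: input=4 -> V=0 FIRE
t=7: input=3 -> V=0 FIRE
t=8: input=2 -> V=16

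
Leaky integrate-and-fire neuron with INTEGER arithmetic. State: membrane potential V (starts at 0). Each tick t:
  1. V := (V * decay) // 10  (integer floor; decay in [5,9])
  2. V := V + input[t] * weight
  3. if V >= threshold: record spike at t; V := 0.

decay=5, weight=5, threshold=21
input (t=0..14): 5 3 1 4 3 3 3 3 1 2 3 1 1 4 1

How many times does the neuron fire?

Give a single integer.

Answer: 6

Derivation:
t=0: input=5 -> V=0 FIRE
t=1: input=3 -> V=15
t=2: input=1 -> V=12
t=3: input=4 -> V=0 FIRE
t=4: input=3 -> V=15
t=5: input=3 -> V=0 FIRE
t=6: input=3 -> V=15
t=7: input=3 -> V=0 FIRE
t=8: input=1 -> V=5
t=9: input=2 -> V=12
t=10: input=3 -> V=0 FIRE
t=11: input=1 -> V=5
t=12: input=1 -> V=7
t=13: input=4 -> V=0 FIRE
t=14: input=1 -> V=5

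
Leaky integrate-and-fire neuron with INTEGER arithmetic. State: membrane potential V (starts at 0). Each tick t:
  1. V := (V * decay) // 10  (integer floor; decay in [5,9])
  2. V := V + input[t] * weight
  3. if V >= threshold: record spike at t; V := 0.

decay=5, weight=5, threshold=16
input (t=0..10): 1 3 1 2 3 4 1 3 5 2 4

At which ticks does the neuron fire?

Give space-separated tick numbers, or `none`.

Answer: 1 4 5 7 8 10

Derivation:
t=0: input=1 -> V=5
t=1: input=3 -> V=0 FIRE
t=2: input=1 -> V=5
t=3: input=2 -> V=12
t=4: input=3 -> V=0 FIRE
t=5: input=4 -> V=0 FIRE
t=6: input=1 -> V=5
t=7: input=3 -> V=0 FIRE
t=8: input=5 -> V=0 FIRE
t=9: input=2 -> V=10
t=10: input=4 -> V=0 FIRE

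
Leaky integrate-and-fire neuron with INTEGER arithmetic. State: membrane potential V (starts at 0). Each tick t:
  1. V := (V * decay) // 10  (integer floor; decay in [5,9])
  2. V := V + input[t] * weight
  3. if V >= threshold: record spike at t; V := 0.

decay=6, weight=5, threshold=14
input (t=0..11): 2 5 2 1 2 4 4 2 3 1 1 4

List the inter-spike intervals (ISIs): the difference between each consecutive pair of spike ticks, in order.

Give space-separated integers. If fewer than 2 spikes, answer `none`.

Answer: 3 1 1 2 3

Derivation:
t=0: input=2 -> V=10
t=1: input=5 -> V=0 FIRE
t=2: input=2 -> V=10
t=3: input=1 -> V=11
t=4: input=2 -> V=0 FIRE
t=5: input=4 -> V=0 FIRE
t=6: input=4 -> V=0 FIRE
t=7: input=2 -> V=10
t=8: input=3 -> V=0 FIRE
t=9: input=1 -> V=5
t=10: input=1 -> V=8
t=11: input=4 -> V=0 FIRE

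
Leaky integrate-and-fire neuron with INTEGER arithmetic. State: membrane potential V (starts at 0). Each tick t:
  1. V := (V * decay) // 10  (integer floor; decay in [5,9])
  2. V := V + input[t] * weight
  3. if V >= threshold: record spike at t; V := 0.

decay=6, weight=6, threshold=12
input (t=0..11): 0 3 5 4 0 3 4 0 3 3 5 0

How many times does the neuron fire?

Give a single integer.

Answer: 8

Derivation:
t=0: input=0 -> V=0
t=1: input=3 -> V=0 FIRE
t=2: input=5 -> V=0 FIRE
t=3: input=4 -> V=0 FIRE
t=4: input=0 -> V=0
t=5: input=3 -> V=0 FIRE
t=6: input=4 -> V=0 FIRE
t=7: input=0 -> V=0
t=8: input=3 -> V=0 FIRE
t=9: input=3 -> V=0 FIRE
t=10: input=5 -> V=0 FIRE
t=11: input=0 -> V=0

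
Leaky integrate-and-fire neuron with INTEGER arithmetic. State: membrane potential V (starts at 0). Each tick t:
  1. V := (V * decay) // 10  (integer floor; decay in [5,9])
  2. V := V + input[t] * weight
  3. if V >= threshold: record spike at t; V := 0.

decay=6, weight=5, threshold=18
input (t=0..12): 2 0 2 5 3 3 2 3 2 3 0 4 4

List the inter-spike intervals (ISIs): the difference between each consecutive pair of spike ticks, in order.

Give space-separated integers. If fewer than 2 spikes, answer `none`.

t=0: input=2 -> V=10
t=1: input=0 -> V=6
t=2: input=2 -> V=13
t=3: input=5 -> V=0 FIRE
t=4: input=3 -> V=15
t=5: input=3 -> V=0 FIRE
t=6: input=2 -> V=10
t=7: input=3 -> V=0 FIRE
t=8: input=2 -> V=10
t=9: input=3 -> V=0 FIRE
t=10: input=0 -> V=0
t=11: input=4 -> V=0 FIRE
t=12: input=4 -> V=0 FIRE

Answer: 2 2 2 2 1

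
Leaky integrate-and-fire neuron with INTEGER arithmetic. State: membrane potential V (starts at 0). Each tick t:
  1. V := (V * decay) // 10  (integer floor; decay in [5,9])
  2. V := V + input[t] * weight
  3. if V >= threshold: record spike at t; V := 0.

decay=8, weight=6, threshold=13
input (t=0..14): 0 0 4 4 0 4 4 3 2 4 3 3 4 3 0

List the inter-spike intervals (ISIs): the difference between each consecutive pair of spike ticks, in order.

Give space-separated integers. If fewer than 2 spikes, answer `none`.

t=0: input=0 -> V=0
t=1: input=0 -> V=0
t=2: input=4 -> V=0 FIRE
t=3: input=4 -> V=0 FIRE
t=4: input=0 -> V=0
t=5: input=4 -> V=0 FIRE
t=6: input=4 -> V=0 FIRE
t=7: input=3 -> V=0 FIRE
t=8: input=2 -> V=12
t=9: input=4 -> V=0 FIRE
t=10: input=3 -> V=0 FIRE
t=11: input=3 -> V=0 FIRE
t=12: input=4 -> V=0 FIRE
t=13: input=3 -> V=0 FIRE
t=14: input=0 -> V=0

Answer: 1 2 1 1 2 1 1 1 1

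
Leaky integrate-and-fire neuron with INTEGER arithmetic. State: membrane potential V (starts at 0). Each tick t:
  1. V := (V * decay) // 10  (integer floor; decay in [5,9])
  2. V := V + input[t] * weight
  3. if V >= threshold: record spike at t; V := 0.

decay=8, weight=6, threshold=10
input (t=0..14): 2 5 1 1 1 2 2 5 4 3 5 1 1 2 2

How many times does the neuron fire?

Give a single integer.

Answer: 12

Derivation:
t=0: input=2 -> V=0 FIRE
t=1: input=5 -> V=0 FIRE
t=2: input=1 -> V=6
t=3: input=1 -> V=0 FIRE
t=4: input=1 -> V=6
t=5: input=2 -> V=0 FIRE
t=6: input=2 -> V=0 FIRE
t=7: input=5 -> V=0 FIRE
t=8: input=4 -> V=0 FIRE
t=9: input=3 -> V=0 FIRE
t=10: input=5 -> V=0 FIRE
t=11: input=1 -> V=6
t=12: input=1 -> V=0 FIRE
t=13: input=2 -> V=0 FIRE
t=14: input=2 -> V=0 FIRE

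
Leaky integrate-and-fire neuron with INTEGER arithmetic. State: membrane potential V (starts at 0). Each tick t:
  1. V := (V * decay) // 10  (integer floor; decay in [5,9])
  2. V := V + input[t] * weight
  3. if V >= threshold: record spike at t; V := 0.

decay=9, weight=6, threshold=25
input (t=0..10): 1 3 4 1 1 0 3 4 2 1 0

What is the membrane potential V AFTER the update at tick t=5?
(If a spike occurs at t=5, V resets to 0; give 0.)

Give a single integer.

t=0: input=1 -> V=6
t=1: input=3 -> V=23
t=2: input=4 -> V=0 FIRE
t=3: input=1 -> V=6
t=4: input=1 -> V=11
t=5: input=0 -> V=9
t=6: input=3 -> V=0 FIRE
t=7: input=4 -> V=24
t=8: input=2 -> V=0 FIRE
t=9: input=1 -> V=6
t=10: input=0 -> V=5

Answer: 9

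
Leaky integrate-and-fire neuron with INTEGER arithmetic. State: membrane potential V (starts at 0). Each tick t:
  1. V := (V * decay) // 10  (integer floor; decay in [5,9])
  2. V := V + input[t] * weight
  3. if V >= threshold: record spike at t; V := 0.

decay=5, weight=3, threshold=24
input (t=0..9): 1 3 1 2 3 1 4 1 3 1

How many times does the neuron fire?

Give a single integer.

t=0: input=1 -> V=3
t=1: input=3 -> V=10
t=2: input=1 -> V=8
t=3: input=2 -> V=10
t=4: input=3 -> V=14
t=5: input=1 -> V=10
t=6: input=4 -> V=17
t=7: input=1 -> V=11
t=8: input=3 -> V=14
t=9: input=1 -> V=10

Answer: 0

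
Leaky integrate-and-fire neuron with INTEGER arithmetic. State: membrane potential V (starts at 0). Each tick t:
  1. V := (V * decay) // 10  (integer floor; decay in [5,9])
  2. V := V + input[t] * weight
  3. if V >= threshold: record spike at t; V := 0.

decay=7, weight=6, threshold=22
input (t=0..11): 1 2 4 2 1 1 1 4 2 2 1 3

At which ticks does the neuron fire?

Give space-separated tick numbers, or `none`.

Answer: 2 7 11

Derivation:
t=0: input=1 -> V=6
t=1: input=2 -> V=16
t=2: input=4 -> V=0 FIRE
t=3: input=2 -> V=12
t=4: input=1 -> V=14
t=5: input=1 -> V=15
t=6: input=1 -> V=16
t=7: input=4 -> V=0 FIRE
t=8: input=2 -> V=12
t=9: input=2 -> V=20
t=10: input=1 -> V=20
t=11: input=3 -> V=0 FIRE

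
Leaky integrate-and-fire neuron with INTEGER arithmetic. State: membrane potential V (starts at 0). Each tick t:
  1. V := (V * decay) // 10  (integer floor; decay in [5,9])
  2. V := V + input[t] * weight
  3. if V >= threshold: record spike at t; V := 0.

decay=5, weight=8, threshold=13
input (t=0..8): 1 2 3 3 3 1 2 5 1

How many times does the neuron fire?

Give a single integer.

Answer: 6

Derivation:
t=0: input=1 -> V=8
t=1: input=2 -> V=0 FIRE
t=2: input=3 -> V=0 FIRE
t=3: input=3 -> V=0 FIRE
t=4: input=3 -> V=0 FIRE
t=5: input=1 -> V=8
t=6: input=2 -> V=0 FIRE
t=7: input=5 -> V=0 FIRE
t=8: input=1 -> V=8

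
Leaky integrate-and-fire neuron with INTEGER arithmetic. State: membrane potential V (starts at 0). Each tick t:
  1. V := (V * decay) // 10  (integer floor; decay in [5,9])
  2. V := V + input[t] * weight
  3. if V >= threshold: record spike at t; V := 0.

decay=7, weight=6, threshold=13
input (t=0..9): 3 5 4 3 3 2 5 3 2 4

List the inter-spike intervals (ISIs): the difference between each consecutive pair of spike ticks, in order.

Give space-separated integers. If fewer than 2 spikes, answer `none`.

Answer: 1 1 1 1 2 1 2

Derivation:
t=0: input=3 -> V=0 FIRE
t=1: input=5 -> V=0 FIRE
t=2: input=4 -> V=0 FIRE
t=3: input=3 -> V=0 FIRE
t=4: input=3 -> V=0 FIRE
t=5: input=2 -> V=12
t=6: input=5 -> V=0 FIRE
t=7: input=3 -> V=0 FIRE
t=8: input=2 -> V=12
t=9: input=4 -> V=0 FIRE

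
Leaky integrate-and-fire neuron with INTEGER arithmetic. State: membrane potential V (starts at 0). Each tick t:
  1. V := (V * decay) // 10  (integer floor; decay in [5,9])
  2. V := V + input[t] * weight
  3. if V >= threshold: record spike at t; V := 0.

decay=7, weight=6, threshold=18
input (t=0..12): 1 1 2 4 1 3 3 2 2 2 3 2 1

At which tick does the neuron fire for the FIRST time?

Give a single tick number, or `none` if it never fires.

t=0: input=1 -> V=6
t=1: input=1 -> V=10
t=2: input=2 -> V=0 FIRE
t=3: input=4 -> V=0 FIRE
t=4: input=1 -> V=6
t=5: input=3 -> V=0 FIRE
t=6: input=3 -> V=0 FIRE
t=7: input=2 -> V=12
t=8: input=2 -> V=0 FIRE
t=9: input=2 -> V=12
t=10: input=3 -> V=0 FIRE
t=11: input=2 -> V=12
t=12: input=1 -> V=14

Answer: 2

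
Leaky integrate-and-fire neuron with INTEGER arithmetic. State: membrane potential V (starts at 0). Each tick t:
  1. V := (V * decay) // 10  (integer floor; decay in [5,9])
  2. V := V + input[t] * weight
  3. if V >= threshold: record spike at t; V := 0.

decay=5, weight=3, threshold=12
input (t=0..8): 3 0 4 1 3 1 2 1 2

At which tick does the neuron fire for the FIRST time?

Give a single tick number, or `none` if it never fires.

t=0: input=3 -> V=9
t=1: input=0 -> V=4
t=2: input=4 -> V=0 FIRE
t=3: input=1 -> V=3
t=4: input=3 -> V=10
t=5: input=1 -> V=8
t=6: input=2 -> V=10
t=7: input=1 -> V=8
t=8: input=2 -> V=10

Answer: 2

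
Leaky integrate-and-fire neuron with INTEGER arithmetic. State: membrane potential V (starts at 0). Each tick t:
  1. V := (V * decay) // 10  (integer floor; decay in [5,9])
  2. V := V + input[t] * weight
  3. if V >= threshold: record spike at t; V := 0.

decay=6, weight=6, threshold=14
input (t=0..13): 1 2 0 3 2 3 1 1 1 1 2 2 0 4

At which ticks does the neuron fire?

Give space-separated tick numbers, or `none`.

t=0: input=1 -> V=6
t=1: input=2 -> V=0 FIRE
t=2: input=0 -> V=0
t=3: input=3 -> V=0 FIRE
t=4: input=2 -> V=12
t=5: input=3 -> V=0 FIRE
t=6: input=1 -> V=6
t=7: input=1 -> V=9
t=8: input=1 -> V=11
t=9: input=1 -> V=12
t=10: input=2 -> V=0 FIRE
t=11: input=2 -> V=12
t=12: input=0 -> V=7
t=13: input=4 -> V=0 FIRE

Answer: 1 3 5 10 13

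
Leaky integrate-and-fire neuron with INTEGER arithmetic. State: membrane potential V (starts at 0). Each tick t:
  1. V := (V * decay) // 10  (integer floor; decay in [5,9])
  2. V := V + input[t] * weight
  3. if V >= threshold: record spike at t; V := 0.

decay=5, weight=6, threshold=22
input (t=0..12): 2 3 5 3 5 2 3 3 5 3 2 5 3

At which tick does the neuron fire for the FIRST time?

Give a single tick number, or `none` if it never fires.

Answer: 1

Derivation:
t=0: input=2 -> V=12
t=1: input=3 -> V=0 FIRE
t=2: input=5 -> V=0 FIRE
t=3: input=3 -> V=18
t=4: input=5 -> V=0 FIRE
t=5: input=2 -> V=12
t=6: input=3 -> V=0 FIRE
t=7: input=3 -> V=18
t=8: input=5 -> V=0 FIRE
t=9: input=3 -> V=18
t=10: input=2 -> V=21
t=11: input=5 -> V=0 FIRE
t=12: input=3 -> V=18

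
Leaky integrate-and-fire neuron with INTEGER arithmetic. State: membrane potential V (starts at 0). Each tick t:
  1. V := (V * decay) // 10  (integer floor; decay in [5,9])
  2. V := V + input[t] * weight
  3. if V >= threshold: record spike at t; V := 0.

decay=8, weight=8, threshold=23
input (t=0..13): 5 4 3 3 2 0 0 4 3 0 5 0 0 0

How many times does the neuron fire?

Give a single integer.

t=0: input=5 -> V=0 FIRE
t=1: input=4 -> V=0 FIRE
t=2: input=3 -> V=0 FIRE
t=3: input=3 -> V=0 FIRE
t=4: input=2 -> V=16
t=5: input=0 -> V=12
t=6: input=0 -> V=9
t=7: input=4 -> V=0 FIRE
t=8: input=3 -> V=0 FIRE
t=9: input=0 -> V=0
t=10: input=5 -> V=0 FIRE
t=11: input=0 -> V=0
t=12: input=0 -> V=0
t=13: input=0 -> V=0

Answer: 7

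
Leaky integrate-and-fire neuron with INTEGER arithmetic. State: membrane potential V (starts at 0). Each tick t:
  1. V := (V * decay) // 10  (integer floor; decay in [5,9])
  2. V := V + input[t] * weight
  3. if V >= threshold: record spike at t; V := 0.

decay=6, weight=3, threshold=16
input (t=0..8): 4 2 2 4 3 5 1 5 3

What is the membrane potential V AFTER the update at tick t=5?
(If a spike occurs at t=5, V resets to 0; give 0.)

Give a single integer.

Answer: 0

Derivation:
t=0: input=4 -> V=12
t=1: input=2 -> V=13
t=2: input=2 -> V=13
t=3: input=4 -> V=0 FIRE
t=4: input=3 -> V=9
t=5: input=5 -> V=0 FIRE
t=6: input=1 -> V=3
t=7: input=5 -> V=0 FIRE
t=8: input=3 -> V=9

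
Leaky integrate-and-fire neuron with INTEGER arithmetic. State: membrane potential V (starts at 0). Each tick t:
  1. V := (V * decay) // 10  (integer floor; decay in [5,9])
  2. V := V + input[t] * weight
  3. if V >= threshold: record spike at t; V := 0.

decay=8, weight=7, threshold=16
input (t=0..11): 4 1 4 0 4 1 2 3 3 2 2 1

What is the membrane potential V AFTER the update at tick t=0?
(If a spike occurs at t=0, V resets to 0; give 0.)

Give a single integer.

t=0: input=4 -> V=0 FIRE
t=1: input=1 -> V=7
t=2: input=4 -> V=0 FIRE
t=3: input=0 -> V=0
t=4: input=4 -> V=0 FIRE
t=5: input=1 -> V=7
t=6: input=2 -> V=0 FIRE
t=7: input=3 -> V=0 FIRE
t=8: input=3 -> V=0 FIRE
t=9: input=2 -> V=14
t=10: input=2 -> V=0 FIRE
t=11: input=1 -> V=7

Answer: 0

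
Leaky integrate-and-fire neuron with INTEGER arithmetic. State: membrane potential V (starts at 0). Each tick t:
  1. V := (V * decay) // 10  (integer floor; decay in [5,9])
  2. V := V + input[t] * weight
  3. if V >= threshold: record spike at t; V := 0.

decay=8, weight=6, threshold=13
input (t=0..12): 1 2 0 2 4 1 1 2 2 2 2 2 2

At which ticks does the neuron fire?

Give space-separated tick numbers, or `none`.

Answer: 1 4 7 9 11

Derivation:
t=0: input=1 -> V=6
t=1: input=2 -> V=0 FIRE
t=2: input=0 -> V=0
t=3: input=2 -> V=12
t=4: input=4 -> V=0 FIRE
t=5: input=1 -> V=6
t=6: input=1 -> V=10
t=7: input=2 -> V=0 FIRE
t=8: input=2 -> V=12
t=9: input=2 -> V=0 FIRE
t=10: input=2 -> V=12
t=11: input=2 -> V=0 FIRE
t=12: input=2 -> V=12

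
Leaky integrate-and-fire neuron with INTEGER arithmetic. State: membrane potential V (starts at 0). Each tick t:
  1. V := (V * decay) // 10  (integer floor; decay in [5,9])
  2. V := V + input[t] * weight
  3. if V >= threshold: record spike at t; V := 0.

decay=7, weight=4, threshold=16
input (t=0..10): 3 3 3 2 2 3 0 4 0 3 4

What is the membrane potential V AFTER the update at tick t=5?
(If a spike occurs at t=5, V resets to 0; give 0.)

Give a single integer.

t=0: input=3 -> V=12
t=1: input=3 -> V=0 FIRE
t=2: input=3 -> V=12
t=3: input=2 -> V=0 FIRE
t=4: input=2 -> V=8
t=5: input=3 -> V=0 FIRE
t=6: input=0 -> V=0
t=7: input=4 -> V=0 FIRE
t=8: input=0 -> V=0
t=9: input=3 -> V=12
t=10: input=4 -> V=0 FIRE

Answer: 0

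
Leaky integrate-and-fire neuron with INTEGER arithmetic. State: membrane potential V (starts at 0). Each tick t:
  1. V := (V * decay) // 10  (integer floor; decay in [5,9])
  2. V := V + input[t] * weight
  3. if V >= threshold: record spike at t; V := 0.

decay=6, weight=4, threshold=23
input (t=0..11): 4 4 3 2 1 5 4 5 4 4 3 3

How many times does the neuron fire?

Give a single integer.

Answer: 4

Derivation:
t=0: input=4 -> V=16
t=1: input=4 -> V=0 FIRE
t=2: input=3 -> V=12
t=3: input=2 -> V=15
t=4: input=1 -> V=13
t=5: input=5 -> V=0 FIRE
t=6: input=4 -> V=16
t=7: input=5 -> V=0 FIRE
t=8: input=4 -> V=16
t=9: input=4 -> V=0 FIRE
t=10: input=3 -> V=12
t=11: input=3 -> V=19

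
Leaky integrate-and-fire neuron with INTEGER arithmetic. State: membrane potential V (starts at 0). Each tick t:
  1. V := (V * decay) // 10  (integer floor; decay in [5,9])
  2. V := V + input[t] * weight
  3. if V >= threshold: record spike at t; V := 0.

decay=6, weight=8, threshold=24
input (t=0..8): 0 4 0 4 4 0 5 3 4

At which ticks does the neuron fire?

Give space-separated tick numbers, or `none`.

t=0: input=0 -> V=0
t=1: input=4 -> V=0 FIRE
t=2: input=0 -> V=0
t=3: input=4 -> V=0 FIRE
t=4: input=4 -> V=0 FIRE
t=5: input=0 -> V=0
t=6: input=5 -> V=0 FIRE
t=7: input=3 -> V=0 FIRE
t=8: input=4 -> V=0 FIRE

Answer: 1 3 4 6 7 8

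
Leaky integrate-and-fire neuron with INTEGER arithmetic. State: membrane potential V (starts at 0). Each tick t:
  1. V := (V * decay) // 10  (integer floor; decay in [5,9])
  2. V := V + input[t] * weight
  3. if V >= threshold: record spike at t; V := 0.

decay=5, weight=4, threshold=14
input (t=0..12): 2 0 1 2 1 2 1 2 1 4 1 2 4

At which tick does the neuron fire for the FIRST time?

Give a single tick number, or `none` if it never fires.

t=0: input=2 -> V=8
t=1: input=0 -> V=4
t=2: input=1 -> V=6
t=3: input=2 -> V=11
t=4: input=1 -> V=9
t=5: input=2 -> V=12
t=6: input=1 -> V=10
t=7: input=2 -> V=13
t=8: input=1 -> V=10
t=9: input=4 -> V=0 FIRE
t=10: input=1 -> V=4
t=11: input=2 -> V=10
t=12: input=4 -> V=0 FIRE

Answer: 9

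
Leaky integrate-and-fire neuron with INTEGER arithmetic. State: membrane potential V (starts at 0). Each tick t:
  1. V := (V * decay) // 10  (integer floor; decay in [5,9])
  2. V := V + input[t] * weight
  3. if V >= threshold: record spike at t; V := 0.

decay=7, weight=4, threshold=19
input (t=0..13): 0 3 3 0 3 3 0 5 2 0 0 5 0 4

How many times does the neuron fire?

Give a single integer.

t=0: input=0 -> V=0
t=1: input=3 -> V=12
t=2: input=3 -> V=0 FIRE
t=3: input=0 -> V=0
t=4: input=3 -> V=12
t=5: input=3 -> V=0 FIRE
t=6: input=0 -> V=0
t=7: input=5 -> V=0 FIRE
t=8: input=2 -> V=8
t=9: input=0 -> V=5
t=10: input=0 -> V=3
t=11: input=5 -> V=0 FIRE
t=12: input=0 -> V=0
t=13: input=4 -> V=16

Answer: 4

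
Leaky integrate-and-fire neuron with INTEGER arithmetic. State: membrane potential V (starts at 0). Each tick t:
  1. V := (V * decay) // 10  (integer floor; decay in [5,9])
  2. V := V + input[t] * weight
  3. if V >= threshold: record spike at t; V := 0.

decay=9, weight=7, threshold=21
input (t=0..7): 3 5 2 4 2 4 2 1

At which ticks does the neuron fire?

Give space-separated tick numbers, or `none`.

t=0: input=3 -> V=0 FIRE
t=1: input=5 -> V=0 FIRE
t=2: input=2 -> V=14
t=3: input=4 -> V=0 FIRE
t=4: input=2 -> V=14
t=5: input=4 -> V=0 FIRE
t=6: input=2 -> V=14
t=7: input=1 -> V=19

Answer: 0 1 3 5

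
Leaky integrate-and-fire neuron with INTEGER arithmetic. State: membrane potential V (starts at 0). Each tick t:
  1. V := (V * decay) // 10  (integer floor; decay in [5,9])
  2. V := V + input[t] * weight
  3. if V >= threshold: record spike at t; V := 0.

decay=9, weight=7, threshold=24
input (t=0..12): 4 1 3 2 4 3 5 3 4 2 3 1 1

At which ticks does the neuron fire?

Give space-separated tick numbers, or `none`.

t=0: input=4 -> V=0 FIRE
t=1: input=1 -> V=7
t=2: input=3 -> V=0 FIRE
t=3: input=2 -> V=14
t=4: input=4 -> V=0 FIRE
t=5: input=3 -> V=21
t=6: input=5 -> V=0 FIRE
t=7: input=3 -> V=21
t=8: input=4 -> V=0 FIRE
t=9: input=2 -> V=14
t=10: input=3 -> V=0 FIRE
t=11: input=1 -> V=7
t=12: input=1 -> V=13

Answer: 0 2 4 6 8 10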